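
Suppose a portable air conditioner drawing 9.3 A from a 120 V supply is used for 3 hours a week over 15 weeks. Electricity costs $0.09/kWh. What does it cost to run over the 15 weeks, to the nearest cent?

Power = 9.3 A × 120 V = 1116 W = 1.116 kW
Runtime = 3 h/week × 15 weeks = 45 h
Energy = 1.116 kW × 45 h = 50.22 kWh
Cost = 50.22 kWh × $0.09/kWh = $4.52

$4.52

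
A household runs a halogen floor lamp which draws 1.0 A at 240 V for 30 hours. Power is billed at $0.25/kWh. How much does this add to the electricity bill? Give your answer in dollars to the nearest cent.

Power = 1.0 A × 240 V = 240 W = 0.24 kW
Energy = 0.24 kW × 30 h = 7.2 kWh
Cost = 7.2 kWh × $0.25/kWh = $1.80

$1.80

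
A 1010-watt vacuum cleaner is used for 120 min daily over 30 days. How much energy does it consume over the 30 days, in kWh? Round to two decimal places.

Runtime = 120 min × 30 = 3600 min = 60 h
Energy = 1.01 kW × 60 h = 60.6 kWh

60.60 kWh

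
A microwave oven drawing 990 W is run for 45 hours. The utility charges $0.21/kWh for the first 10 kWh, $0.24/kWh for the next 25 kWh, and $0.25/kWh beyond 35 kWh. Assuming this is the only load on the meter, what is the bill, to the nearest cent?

$10.49

Energy = 0.99 kW × 45 h = 44.55 kWh
Tier 1 (0–10 kWh): 10 × $0.21 = $2.1
Tier 2 (10–35 kWh): 25 × $0.24 = $6
Above 35 kWh: 9.55 × $0.25 = $2.3875
Bill = $10.49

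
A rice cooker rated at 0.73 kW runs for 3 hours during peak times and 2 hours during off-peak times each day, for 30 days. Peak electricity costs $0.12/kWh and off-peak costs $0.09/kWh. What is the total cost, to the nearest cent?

$11.83

Peak energy = 0.73 kW × 3 h × 30 = 65.7 kWh
Off-peak energy = 0.73 kW × 2 h × 30 = 43.8 kWh
Cost = 65.7 × $0.12 + 43.8 × $0.09 = $7.884 + $3.942 = $11.83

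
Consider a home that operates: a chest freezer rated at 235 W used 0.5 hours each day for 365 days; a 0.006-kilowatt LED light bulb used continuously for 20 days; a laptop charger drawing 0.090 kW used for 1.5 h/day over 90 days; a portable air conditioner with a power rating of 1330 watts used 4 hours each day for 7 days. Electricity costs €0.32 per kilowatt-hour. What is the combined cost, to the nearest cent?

chest freezer: Runtime = 0.5 h/day × 365 days = 182.5 h
chest freezer: 0.235 kW × 182.5 h = 42.8875 kWh
LED light bulb: Runtime = 24 h × 20 = 480 h
LED light bulb: 0.006 kW × 480 h = 2.88 kWh
laptop charger: Runtime = 1.5 h/day × 90 days = 135 h
laptop charger: 0.09 kW × 135 h = 12.15 kWh
portable air conditioner: Runtime = 4 h/day × 7 days = 28 h
portable air conditioner: 1.33 kW × 28 h = 37.24 kWh
Total energy = 95.1575 kWh
Cost = 95.1575 × €0.32 = €30.45

€30.45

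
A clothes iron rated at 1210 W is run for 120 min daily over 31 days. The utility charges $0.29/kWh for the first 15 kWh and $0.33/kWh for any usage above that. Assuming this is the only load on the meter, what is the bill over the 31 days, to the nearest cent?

Runtime = 120 min × 31 = 3720 min = 62 h
Energy = 1.21 kW × 62 h = 75.02 kWh
Tier 1 (0–15 kWh): 15 × $0.29 = $4.35
Above 15 kWh: 60.02 × $0.33 = $19.8066
Bill = $24.16

$24.16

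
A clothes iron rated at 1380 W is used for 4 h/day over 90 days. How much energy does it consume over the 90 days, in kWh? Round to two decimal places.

496.80 kWh

Runtime = 4 h/day × 90 days = 360 h
Energy = 1.38 kW × 360 h = 496.8 kWh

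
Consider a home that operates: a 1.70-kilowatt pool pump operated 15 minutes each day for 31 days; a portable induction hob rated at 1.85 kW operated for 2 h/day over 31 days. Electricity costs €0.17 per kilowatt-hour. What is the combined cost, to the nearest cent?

pool pump: Runtime = 15 min × 31 = 465 min = 7.75 h
pool pump: 1.7 kW × 7.75 h = 13.175 kWh
portable induction hob: Runtime = 2 h/day × 31 days = 62 h
portable induction hob: 1.85 kW × 62 h = 114.7 kWh
Total energy = 127.875 kWh
Cost = 127.875 × €0.17 = €21.74

€21.74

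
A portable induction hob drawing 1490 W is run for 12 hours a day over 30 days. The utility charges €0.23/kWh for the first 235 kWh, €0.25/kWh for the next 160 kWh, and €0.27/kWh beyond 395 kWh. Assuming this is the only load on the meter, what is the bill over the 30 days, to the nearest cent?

€132.23

Runtime = 12 h/day × 30 days = 360 h
Energy = 1.49 kW × 360 h = 536.4 kWh
Tier 1 (0–235 kWh): 235 × €0.23 = €54.05
Tier 2 (235–395 kWh): 160 × €0.25 = €40
Above 395 kWh: 141.4 × €0.27 = €38.178
Bill = €132.23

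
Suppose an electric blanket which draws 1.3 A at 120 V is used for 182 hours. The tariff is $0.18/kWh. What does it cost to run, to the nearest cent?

$5.11

Power = 1.3 A × 120 V = 156 W = 0.156 kW
Energy = 0.156 kW × 182 h = 28.392 kWh
Cost = 28.392 kWh × $0.18/kWh = $5.11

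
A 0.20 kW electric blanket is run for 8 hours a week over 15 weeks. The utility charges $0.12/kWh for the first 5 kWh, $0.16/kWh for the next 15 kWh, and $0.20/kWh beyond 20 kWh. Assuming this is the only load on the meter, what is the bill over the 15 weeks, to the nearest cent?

$3.80

Runtime = 8 h/week × 15 weeks = 120 h
Energy = 0.2 kW × 120 h = 24 kWh
Tier 1 (0–5 kWh): 5 × $0.12 = $0.6
Tier 2 (5–20 kWh): 15 × $0.16 = $2.4
Above 20 kWh: 4 × $0.20 = $0.8
Bill = $3.80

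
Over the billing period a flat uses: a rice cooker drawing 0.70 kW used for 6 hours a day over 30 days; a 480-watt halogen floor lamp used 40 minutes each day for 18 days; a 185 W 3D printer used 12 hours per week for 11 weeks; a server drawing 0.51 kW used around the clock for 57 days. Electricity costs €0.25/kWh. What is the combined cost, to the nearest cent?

rice cooker: Runtime = 6 h/day × 30 days = 180 h
rice cooker: 0.7 kW × 180 h = 126 kWh
halogen floor lamp: Runtime = 40 min × 18 = 720 min = 12 h
halogen floor lamp: 0.48 kW × 12 h = 5.76 kWh
3D printer: Runtime = 12 h/week × 11 weeks = 132 h
3D printer: 0.185 kW × 132 h = 24.42 kWh
server: Runtime = 24 h × 57 = 1368 h
server: 0.51 kW × 1368 h = 697.68 kWh
Total energy = 853.86 kWh
Cost = 853.86 × €0.25 = €213.47

€213.47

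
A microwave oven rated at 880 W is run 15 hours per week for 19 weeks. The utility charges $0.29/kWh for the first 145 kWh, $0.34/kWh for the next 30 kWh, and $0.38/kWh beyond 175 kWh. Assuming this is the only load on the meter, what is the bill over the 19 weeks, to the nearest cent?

Runtime = 15 h/week × 19 weeks = 285 h
Energy = 0.88 kW × 285 h = 250.8 kWh
Tier 1 (0–145 kWh): 145 × $0.29 = $42.05
Tier 2 (145–175 kWh): 30 × $0.34 = $10.2
Above 175 kWh: 75.8 × $0.38 = $28.804
Bill = $81.05

$81.05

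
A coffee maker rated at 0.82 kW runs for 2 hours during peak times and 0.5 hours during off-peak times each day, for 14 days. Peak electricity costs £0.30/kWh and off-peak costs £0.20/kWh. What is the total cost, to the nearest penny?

£8.04

Peak energy = 0.82 kW × 2 h × 14 = 22.96 kWh
Off-peak energy = 0.82 kW × 0.5 h × 14 = 5.74 kWh
Cost = 22.96 × £0.30 + 5.74 × £0.20 = £6.888 + £1.148 = £8.04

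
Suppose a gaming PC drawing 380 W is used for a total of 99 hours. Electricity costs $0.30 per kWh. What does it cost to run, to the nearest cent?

Energy = 0.38 kW × 99 h = 37.62 kWh
Cost = 37.62 kWh × $0.30/kWh = $11.29

$11.29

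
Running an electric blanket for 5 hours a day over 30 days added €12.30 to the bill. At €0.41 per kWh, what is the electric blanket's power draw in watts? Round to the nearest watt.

Energy = €12.30 ÷ €0.41/kWh = 30 kWh
Runtime = 5 h/day × 30 days = 150 h
Power = 30 kWh ÷ 150 h = 0.2 kW = 200 W

200 W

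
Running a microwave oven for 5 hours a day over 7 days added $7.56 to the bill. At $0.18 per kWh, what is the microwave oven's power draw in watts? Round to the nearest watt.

1200 W

Energy = $7.56 ÷ $0.18/kWh = 42 kWh
Runtime = 5 h/day × 7 days = 35 h
Power = 42 kWh ÷ 35 h = 1.2 kW = 1200 W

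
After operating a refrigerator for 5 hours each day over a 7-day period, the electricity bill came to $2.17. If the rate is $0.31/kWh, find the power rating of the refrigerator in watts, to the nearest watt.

200 W

Energy = $2.17 ÷ $0.31/kWh = 7 kWh
Runtime = 5 h/day × 7 days = 35 h
Power = 7 kWh ÷ 35 h = 0.2 kW = 200 W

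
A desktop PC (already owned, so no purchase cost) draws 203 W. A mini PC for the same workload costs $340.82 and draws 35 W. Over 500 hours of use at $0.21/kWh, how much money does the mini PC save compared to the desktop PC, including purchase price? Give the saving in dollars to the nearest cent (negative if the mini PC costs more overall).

-$323.18

desktop PC: $0.00 + (203/1000) kW × 500 h × $0.21 = $0.00 + $21.315 = $21.315
mini PC: $340.82 + (35/1000) kW × 500 h × $0.21 = $340.82 + $3.675 = $344.495
Saving = $21.315 − $344.495 = −$323.18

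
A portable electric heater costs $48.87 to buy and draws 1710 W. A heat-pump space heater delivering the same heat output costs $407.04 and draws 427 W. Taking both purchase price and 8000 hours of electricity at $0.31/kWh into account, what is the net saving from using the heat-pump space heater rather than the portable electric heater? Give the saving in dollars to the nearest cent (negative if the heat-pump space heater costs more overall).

portable electric heater: $48.87 + (1710/1000) kW × 8000 h × $0.31 = $48.87 + $4240.8 = $4289.67
heat-pump space heater: $407.04 + (427/1000) kW × 8000 h × $0.31 = $407.04 + $1058.96 = $1466
Saving = $4289.67 − $1466 = $2823.67

$2823.67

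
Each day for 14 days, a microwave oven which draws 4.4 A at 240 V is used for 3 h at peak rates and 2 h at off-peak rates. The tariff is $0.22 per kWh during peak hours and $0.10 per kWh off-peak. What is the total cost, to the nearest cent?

$12.71

Power = 4.4 A × 240 V = 1056 W = 1.056 kW
Peak energy = 1.056 kW × 3 h × 14 = 44.352 kWh
Off-peak energy = 1.056 kW × 2 h × 14 = 29.568 kWh
Cost = 44.352 × $0.22 + 29.568 × $0.10 = $9.75744 + $2.9568 = $12.71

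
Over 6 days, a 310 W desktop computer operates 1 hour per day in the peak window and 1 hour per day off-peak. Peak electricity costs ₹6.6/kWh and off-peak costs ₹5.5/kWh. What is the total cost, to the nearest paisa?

Peak energy = 0.31 kW × 1 h × 6 = 1.86 kWh
Off-peak energy = 0.31 kW × 1 h × 6 = 1.86 kWh
Cost = 1.86 × ₹6.6 + 1.86 × ₹5.5 = ₹12.276 + ₹10.23 = ₹22.51

₹22.51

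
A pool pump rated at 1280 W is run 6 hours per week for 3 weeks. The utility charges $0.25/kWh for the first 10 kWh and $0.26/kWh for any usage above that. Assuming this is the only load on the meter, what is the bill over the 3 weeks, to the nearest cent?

Runtime = 6 h/week × 3 weeks = 18 h
Energy = 1.28 kW × 18 h = 23.04 kWh
Tier 1 (0–10 kWh): 10 × $0.25 = $2.5
Above 10 kWh: 13.04 × $0.26 = $3.3904
Bill = $5.89

$5.89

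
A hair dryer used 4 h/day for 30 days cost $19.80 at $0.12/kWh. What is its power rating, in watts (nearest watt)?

1375 W

Energy = $19.80 ÷ $0.12/kWh = 165 kWh
Runtime = 4 h/day × 30 days = 120 h
Power = 165 kWh ÷ 120 h = 1.375 kW = 1375 W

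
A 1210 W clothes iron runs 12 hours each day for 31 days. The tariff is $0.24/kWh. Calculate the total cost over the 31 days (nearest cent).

$108.03

Runtime = 12 h/day × 31 days = 372 h
Energy = 1.21 kW × 372 h = 450.12 kWh
Cost = 450.12 kWh × $0.24/kWh = $108.03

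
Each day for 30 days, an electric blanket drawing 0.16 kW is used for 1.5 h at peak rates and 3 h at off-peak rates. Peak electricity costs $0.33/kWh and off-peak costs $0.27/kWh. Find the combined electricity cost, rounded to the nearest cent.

Peak energy = 0.16 kW × 1.5 h × 30 = 7.2 kWh
Off-peak energy = 0.16 kW × 3 h × 30 = 14.4 kWh
Cost = 7.2 × $0.33 + 14.4 × $0.27 = $2.376 + $3.888 = $6.26

$6.26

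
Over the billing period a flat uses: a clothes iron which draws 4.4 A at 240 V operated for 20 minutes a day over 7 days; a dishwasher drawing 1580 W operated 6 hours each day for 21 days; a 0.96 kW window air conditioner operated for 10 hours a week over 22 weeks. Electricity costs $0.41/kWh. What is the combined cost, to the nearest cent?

$169.23

clothes iron: Power = 4.4 A × 240 V = 1056 W = 1.056 kW
clothes iron: Runtime = 20 min × 7 = 140 min = 2.333333… h
clothes iron: 1.056 kW × 2.333333… h = 2.464 kWh
dishwasher: Runtime = 6 h/day × 21 days = 126 h
dishwasher: 1.58 kW × 126 h = 199.08 kWh
window air conditioner: Runtime = 10 h/week × 22 weeks = 220 h
window air conditioner: 0.96 kW × 220 h = 211.2 kWh
Total energy = 412.744 kWh
Cost = 412.744 × $0.41 = $169.23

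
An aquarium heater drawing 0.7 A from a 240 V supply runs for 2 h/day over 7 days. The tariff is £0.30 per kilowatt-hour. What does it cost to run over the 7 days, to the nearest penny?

£0.71

Power = 0.7 A × 240 V = 168 W = 0.168 kW
Runtime = 2 h/day × 7 days = 14 h
Energy = 0.168 kW × 14 h = 2.352 kWh
Cost = 2.352 kWh × £0.30/kWh = £0.71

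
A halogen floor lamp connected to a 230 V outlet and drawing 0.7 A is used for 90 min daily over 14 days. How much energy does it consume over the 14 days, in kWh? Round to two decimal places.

3.38 kWh

Power = 0.7 A × 230 V = 161 W = 0.161 kW
Runtime = 90 min × 14 = 1260 min = 21 h
Energy = 0.161 kW × 21 h = 3.381 kWh ≈ 3.38 kWh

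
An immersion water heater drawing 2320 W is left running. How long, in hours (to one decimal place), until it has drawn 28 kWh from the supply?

12.1 h

Hours = 28 kWh ÷ 2.32 kW = 12.1 h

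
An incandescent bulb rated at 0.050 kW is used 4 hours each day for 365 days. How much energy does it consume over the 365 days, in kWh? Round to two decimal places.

73.00 kWh

Runtime = 4 h/day × 365 days = 1460 h
Energy = 0.05 kW × 1460 h = 73 kWh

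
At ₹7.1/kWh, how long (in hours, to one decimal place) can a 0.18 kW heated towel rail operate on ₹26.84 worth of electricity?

21.0 h

Energy available = ₹26.84 ÷ ₹7.1/kWh = 3.7803 kWh
Hours = 3.7803 kWh ÷ 0.18 kW = 21.0 h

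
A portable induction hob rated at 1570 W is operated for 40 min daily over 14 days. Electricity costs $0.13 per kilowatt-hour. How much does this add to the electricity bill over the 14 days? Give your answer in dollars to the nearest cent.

Runtime = 40 min × 14 = 560 min = 9.333333… h
Energy = 1.57 kW × 9.333333… h = 14.653333… kWh
Cost = 14.653333… kWh × $0.13/kWh = $1.90

$1.90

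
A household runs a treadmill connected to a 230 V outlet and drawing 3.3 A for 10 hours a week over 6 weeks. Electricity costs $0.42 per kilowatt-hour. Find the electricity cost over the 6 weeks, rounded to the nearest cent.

Power = 3.3 A × 230 V = 759 W = 0.759 kW
Runtime = 10 h/week × 6 weeks = 60 h
Energy = 0.759 kW × 60 h = 45.54 kWh
Cost = 45.54 kWh × $0.42/kWh = $19.13

$19.13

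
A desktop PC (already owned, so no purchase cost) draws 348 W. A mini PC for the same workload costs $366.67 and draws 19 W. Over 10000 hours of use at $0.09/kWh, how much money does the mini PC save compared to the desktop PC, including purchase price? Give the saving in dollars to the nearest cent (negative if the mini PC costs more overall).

-$70.57

desktop PC: $0.00 + (348/1000) kW × 10000 h × $0.09 = $0.00 + $313.2 = $313.2
mini PC: $366.67 + (19/1000) kW × 10000 h × $0.09 = $366.67 + $17.1 = $383.77
Saving = $313.2 − $383.77 = −$70.57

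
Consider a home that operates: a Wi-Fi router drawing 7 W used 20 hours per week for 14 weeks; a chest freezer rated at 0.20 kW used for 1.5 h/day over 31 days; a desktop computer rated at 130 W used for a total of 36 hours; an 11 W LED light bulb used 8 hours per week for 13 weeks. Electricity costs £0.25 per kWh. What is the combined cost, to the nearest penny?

Wi-Fi router: Runtime = 20 h/week × 14 weeks = 280 h
Wi-Fi router: 0.007 kW × 280 h = 1.96 kWh
chest freezer: Runtime = 1.5 h/day × 31 days = 46.5 h
chest freezer: 0.2 kW × 46.5 h = 9.3 kWh
desktop computer: 0.13 kW × 36 h = 4.68 kWh
LED light bulb: Runtime = 8 h/week × 13 weeks = 104 h
LED light bulb: 0.011 kW × 104 h = 1.144 kWh
Total energy = 17.084 kWh
Cost = 17.084 × £0.25 = £4.27

£4.27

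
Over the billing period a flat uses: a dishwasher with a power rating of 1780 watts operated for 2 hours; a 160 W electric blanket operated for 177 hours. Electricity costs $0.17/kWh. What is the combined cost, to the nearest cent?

dishwasher: 1.78 kW × 2 h = 3.56 kWh
electric blanket: 0.16 kW × 177 h = 28.32 kWh
Total energy = 31.88 kWh
Cost = 31.88 × $0.17 = $5.42

$5.42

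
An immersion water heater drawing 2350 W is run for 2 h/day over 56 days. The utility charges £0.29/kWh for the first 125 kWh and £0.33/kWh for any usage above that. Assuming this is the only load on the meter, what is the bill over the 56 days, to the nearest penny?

Runtime = 2 h/day × 56 days = 112 h
Energy = 2.35 kW × 112 h = 263.2 kWh
Tier 1 (0–125 kWh): 125 × £0.29 = £36.25
Above 125 kWh: 138.2 × £0.33 = £45.606
Bill = £81.86

£81.86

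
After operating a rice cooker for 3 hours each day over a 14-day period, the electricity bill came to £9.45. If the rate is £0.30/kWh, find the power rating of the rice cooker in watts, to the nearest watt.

Energy = £9.45 ÷ £0.30/kWh = 31.5 kWh
Runtime = 3 h/day × 14 days = 42 h
Power = 31.5 kWh ÷ 42 h = 0.75 kW = 750 W

750 W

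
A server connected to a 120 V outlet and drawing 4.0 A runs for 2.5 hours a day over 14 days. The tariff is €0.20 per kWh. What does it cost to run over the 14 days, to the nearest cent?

Power = 4.0 A × 120 V = 480 W = 0.48 kW
Runtime = 2.5 h/day × 14 days = 35 h
Energy = 0.48 kW × 35 h = 16.8 kWh
Cost = 16.8 kWh × €0.20/kWh = €3.36

€3.36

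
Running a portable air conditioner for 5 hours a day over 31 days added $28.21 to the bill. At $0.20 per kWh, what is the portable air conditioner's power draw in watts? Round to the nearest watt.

Energy = $28.21 ÷ $0.20/kWh = 141.05 kWh
Runtime = 5 h/day × 31 days = 155 h
Power = 141.05 kWh ÷ 155 h = 0.91 kW = 910 W

910 W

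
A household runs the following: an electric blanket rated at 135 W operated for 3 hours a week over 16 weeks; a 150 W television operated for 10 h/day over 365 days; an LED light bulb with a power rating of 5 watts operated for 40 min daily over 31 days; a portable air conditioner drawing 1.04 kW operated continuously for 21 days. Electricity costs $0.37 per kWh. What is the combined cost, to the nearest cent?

$398.95

electric blanket: Runtime = 3 h/week × 16 weeks = 48 h
electric blanket: 0.135 kW × 48 h = 6.48 kWh
television: Runtime = 10 h/day × 365 days = 3650 h
television: 0.15 kW × 3650 h = 547.5 kWh
LED light bulb: Runtime = 40 min × 31 = 1240 min = 20.666666… h
LED light bulb: 0.005 kW × 20.666666… h = 0.103333… kWh
portable air conditioner: Runtime = 24 h × 21 = 504 h
portable air conditioner: 1.04 kW × 504 h = 524.16 kWh
Total energy = 1078.243333… kWh
Cost = 1078.243333… × $0.37 = $398.95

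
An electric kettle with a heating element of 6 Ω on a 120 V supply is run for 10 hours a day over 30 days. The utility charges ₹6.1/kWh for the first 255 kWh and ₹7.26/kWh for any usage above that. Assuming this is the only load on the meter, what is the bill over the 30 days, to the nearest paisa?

₹4931.40

Power = V²/R = 120²/6 = 2400 W = 2.4 kW
Runtime = 10 h/day × 30 days = 300 h
Energy = 2.4 kW × 300 h = 720 kWh
Tier 1 (0–255 kWh): 255 × ₹6.1 = ₹1555.5
Above 255 kWh: 465 × ₹7.26 = ₹3375.9
Bill = ₹4931.40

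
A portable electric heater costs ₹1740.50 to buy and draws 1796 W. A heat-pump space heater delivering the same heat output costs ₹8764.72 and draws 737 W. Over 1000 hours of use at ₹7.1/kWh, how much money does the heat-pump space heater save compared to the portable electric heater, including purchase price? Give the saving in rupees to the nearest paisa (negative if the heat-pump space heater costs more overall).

portable electric heater: ₹1740.50 + (1796/1000) kW × 1000 h × ₹7.1 = ₹1740.50 + ₹12751.6 = ₹14492.1
heat-pump space heater: ₹8764.72 + (737/1000) kW × 1000 h × ₹7.1 = ₹8764.72 + ₹5232.7 = ₹13997.42
Saving = ₹14492.1 − ₹13997.42 = ₹494.68

₹494.68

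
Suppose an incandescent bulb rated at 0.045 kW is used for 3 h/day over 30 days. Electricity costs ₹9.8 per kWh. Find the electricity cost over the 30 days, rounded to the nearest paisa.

₹39.69

Runtime = 3 h/day × 30 days = 90 h
Energy = 0.045 kW × 90 h = 4.05 kWh
Cost = 4.05 kWh × ₹9.8/kWh = ₹39.69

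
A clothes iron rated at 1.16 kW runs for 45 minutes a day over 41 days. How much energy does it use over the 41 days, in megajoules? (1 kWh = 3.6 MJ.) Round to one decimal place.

Runtime = 45 min × 41 = 1845 min = 30.75 h
Energy = 1.16 kW × 30.75 h = 35.67 kWh
= 35.67 × 3.6 MJ = 128.4 MJ

128.4 MJ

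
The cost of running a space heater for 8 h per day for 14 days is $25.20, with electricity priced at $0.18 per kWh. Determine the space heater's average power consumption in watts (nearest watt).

1250 W

Energy = $25.20 ÷ $0.18/kWh = 140 kWh
Runtime = 8 h/day × 14 days = 112 h
Power = 140 kWh ÷ 112 h = 1.25 kW = 1250 W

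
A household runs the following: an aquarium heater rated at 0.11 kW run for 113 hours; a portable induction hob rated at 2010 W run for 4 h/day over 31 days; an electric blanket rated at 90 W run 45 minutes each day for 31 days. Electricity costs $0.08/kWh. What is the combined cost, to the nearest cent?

$21.10

aquarium heater: 0.11 kW × 113 h = 12.43 kWh
portable induction hob: Runtime = 4 h/day × 31 days = 124 h
portable induction hob: 2.01 kW × 124 h = 249.24 kWh
electric blanket: Runtime = 45 min × 31 = 1395 min = 23.25 h
electric blanket: 0.09 kW × 23.25 h = 2.0925 kWh
Total energy = 263.7625 kWh
Cost = 263.7625 × $0.08 = $21.10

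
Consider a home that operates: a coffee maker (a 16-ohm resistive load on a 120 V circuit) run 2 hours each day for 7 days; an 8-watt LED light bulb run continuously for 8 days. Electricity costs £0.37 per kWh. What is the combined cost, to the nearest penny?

£5.23

coffee maker: Power = V²/R = 120²/16 = 900 W = 0.9 kW
coffee maker: Runtime = 2 h/day × 7 days = 14 h
coffee maker: 0.9 kW × 14 h = 12.6 kWh
LED light bulb: Runtime = 24 h × 8 = 192 h
LED light bulb: 0.008 kW × 192 h = 1.536 kWh
Total energy = 14.136 kWh
Cost = 14.136 × £0.37 = £5.23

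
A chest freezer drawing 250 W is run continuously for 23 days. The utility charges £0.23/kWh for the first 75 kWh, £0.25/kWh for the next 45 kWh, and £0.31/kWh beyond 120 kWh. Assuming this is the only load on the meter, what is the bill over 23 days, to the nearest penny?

£34.08

Runtime = 24 h × 23 = 552 h
Energy = 0.25 kW × 552 h = 138 kWh
Tier 1 (0–75 kWh): 75 × £0.23 = £17.25
Tier 2 (75–120 kWh): 45 × £0.25 = £11.25
Above 120 kWh: 18 × £0.31 = £5.58
Bill = £34.08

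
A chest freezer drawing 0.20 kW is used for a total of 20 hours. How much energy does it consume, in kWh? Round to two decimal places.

Energy = 0.2 kW × 20 h = 4 kWh

4.00 kWh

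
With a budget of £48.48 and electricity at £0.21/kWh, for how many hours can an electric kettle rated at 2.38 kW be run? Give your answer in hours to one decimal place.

Energy available = £48.48 ÷ £0.21/kWh = 230.8571 kWh
Hours = 230.8571 kWh ÷ 2.38 kW = 97.0 h

97.0 h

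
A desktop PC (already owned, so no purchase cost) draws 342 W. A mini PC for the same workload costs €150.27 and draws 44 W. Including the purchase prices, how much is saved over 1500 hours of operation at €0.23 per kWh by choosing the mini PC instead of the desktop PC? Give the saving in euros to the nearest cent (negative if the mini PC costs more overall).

desktop PC: €0.00 + (342/1000) kW × 1500 h × €0.23 = €0.00 + €117.99 = €117.99
mini PC: €150.27 + (44/1000) kW × 1500 h × €0.23 = €150.27 + €15.18 = €165.45
Saving = €117.99 − €165.45 = −€47.46

-€47.46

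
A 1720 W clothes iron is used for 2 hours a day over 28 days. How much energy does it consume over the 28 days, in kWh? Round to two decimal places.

Runtime = 2 h/day × 28 days = 56 h
Energy = 1.72 kW × 56 h = 96.32 kWh

96.32 kWh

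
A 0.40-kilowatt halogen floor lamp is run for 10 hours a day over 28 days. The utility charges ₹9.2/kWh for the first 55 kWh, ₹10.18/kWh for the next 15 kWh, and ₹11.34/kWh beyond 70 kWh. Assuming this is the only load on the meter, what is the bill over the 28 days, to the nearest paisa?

₹1134.98

Runtime = 10 h/day × 28 days = 280 h
Energy = 0.4 kW × 280 h = 112 kWh
Tier 1 (0–55 kWh): 55 × ₹9.2 = ₹506
Tier 2 (55–70 kWh): 15 × ₹10.18 = ₹152.7
Above 70 kWh: 42 × ₹11.34 = ₹476.28
Bill = ₹1134.98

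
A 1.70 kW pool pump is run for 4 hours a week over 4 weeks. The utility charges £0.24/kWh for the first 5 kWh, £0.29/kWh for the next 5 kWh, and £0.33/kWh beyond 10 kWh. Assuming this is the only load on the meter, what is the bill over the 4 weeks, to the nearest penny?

£8.33

Runtime = 4 h/week × 4 weeks = 16 h
Energy = 1.7 kW × 16 h = 27.2 kWh
Tier 1 (0–5 kWh): 5 × £0.24 = £1.2
Tier 2 (5–10 kWh): 5 × £0.29 = £1.45
Above 10 kWh: 17.2 × £0.33 = £5.676
Bill = £8.33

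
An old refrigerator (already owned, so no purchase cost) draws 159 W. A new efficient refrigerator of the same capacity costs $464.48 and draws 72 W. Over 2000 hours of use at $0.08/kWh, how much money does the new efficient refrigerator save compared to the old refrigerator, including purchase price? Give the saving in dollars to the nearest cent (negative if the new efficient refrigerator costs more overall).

-$450.56

old refrigerator: $0.00 + (159/1000) kW × 2000 h × $0.08 = $0.00 + $25.44 = $25.44
new efficient refrigerator: $464.48 + (72/1000) kW × 2000 h × $0.08 = $464.48 + $11.52 = $476
Saving = $25.44 − $476 = −$450.56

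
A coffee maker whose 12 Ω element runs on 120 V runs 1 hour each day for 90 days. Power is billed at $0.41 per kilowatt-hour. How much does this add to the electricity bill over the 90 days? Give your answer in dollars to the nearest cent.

Power = V²/R = 120²/12 = 1200 W = 1.2 kW
Runtime = 1 h/day × 90 days = 90 h
Energy = 1.2 kW × 90 h = 108 kWh
Cost = 108 kWh × $0.41/kWh = $44.28

$44.28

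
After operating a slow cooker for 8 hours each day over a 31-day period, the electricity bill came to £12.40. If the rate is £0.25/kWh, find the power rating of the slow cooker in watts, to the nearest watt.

200 W

Energy = £12.40 ÷ £0.25/kWh = 49.6 kWh
Runtime = 8 h/day × 31 days = 248 h
Power = 49.6 kWh ÷ 248 h = 0.2 kW = 200 W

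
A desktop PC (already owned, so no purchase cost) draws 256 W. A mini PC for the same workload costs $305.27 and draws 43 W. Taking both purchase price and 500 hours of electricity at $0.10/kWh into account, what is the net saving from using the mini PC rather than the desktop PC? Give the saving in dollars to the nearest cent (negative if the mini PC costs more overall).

-$294.62

desktop PC: $0.00 + (256/1000) kW × 500 h × $0.10 = $0.00 + $12.8 = $12.8
mini PC: $305.27 + (43/1000) kW × 500 h × $0.10 = $305.27 + $2.15 = $307.42
Saving = $12.8 − $307.42 = −$294.62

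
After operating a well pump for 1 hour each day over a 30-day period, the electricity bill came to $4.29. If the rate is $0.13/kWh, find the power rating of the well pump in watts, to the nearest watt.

1100 W

Energy = $4.29 ÷ $0.13/kWh = 33 kWh
Runtime = 1 h/day × 30 days = 30 h
Power = 33 kWh ÷ 30 h = 1.1 kW = 1100 W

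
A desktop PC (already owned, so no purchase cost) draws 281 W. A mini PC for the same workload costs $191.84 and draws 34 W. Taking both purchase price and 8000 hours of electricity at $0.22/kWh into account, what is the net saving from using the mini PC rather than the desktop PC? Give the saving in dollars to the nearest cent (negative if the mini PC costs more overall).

$242.88

desktop PC: $0.00 + (281/1000) kW × 8000 h × $0.22 = $0.00 + $494.56 = $494.56
mini PC: $191.84 + (34/1000) kW × 8000 h × $0.22 = $191.84 + $59.84 = $251.68
Saving = $494.56 − $251.68 = $242.88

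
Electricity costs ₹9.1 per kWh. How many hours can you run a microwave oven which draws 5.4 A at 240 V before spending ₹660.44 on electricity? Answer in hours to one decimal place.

Power = 5.4 A × 240 V = 1296 W = 1.296 kW
Energy available = ₹660.44 ÷ ₹9.1/kWh = 72.5758 kWh
Hours = 72.5758 kWh ÷ 1.296 kW = 56.0 h

56.0 h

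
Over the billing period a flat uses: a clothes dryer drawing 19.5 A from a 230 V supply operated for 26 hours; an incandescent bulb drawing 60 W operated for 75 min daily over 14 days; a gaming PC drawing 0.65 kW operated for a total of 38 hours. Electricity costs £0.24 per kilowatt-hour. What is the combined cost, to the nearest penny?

clothes dryer: Power = 19.5 A × 230 V = 4485 W = 4.485 kW
clothes dryer: 4.485 kW × 26 h = 116.61 kWh
incandescent bulb: Runtime = 75 min × 14 = 1050 min = 17.5 h
incandescent bulb: 0.06 kW × 17.5 h = 1.05 kWh
gaming PC: 0.65 kW × 38 h = 24.7 kWh
Total energy = 142.36 kWh
Cost = 142.36 × £0.24 = £34.17

£34.17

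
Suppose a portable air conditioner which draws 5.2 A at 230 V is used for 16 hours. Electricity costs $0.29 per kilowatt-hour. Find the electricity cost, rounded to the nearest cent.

Power = 5.2 A × 230 V = 1196 W = 1.196 kW
Energy = 1.196 kW × 16 h = 19.136 kWh
Cost = 19.136 kWh × $0.29/kWh = $5.55

$5.55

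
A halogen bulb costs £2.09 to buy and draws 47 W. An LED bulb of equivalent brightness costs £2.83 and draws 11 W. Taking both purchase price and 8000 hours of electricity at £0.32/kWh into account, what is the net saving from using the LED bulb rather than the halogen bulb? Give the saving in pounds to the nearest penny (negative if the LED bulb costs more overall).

£91.42

halogen bulb: £2.09 + (47/1000) kW × 8000 h × £0.32 = £2.09 + £120.32 = £122.41
LED bulb: £2.83 + (11/1000) kW × 8000 h × £0.32 = £2.83 + £28.16 = £30.99
Saving = £122.41 − £30.99 = £91.42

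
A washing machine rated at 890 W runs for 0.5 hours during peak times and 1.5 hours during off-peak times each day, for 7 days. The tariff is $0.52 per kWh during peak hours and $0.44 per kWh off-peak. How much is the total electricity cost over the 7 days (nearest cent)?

$5.73

Peak energy = 0.89 kW × 0.5 h × 7 = 3.115 kWh
Off-peak energy = 0.89 kW × 1.5 h × 7 = 9.345 kWh
Cost = 3.115 × $0.52 + 9.345 × $0.44 = $1.6198 + $4.1118 = $5.73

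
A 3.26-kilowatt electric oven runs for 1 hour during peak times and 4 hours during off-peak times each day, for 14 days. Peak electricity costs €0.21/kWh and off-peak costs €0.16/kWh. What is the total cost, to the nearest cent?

€38.79

Peak energy = 3.26 kW × 1 h × 14 = 45.64 kWh
Off-peak energy = 3.26 kW × 4 h × 14 = 182.56 kWh
Cost = 45.64 × €0.21 + 182.56 × €0.16 = €9.5844 + €29.2096 = €38.79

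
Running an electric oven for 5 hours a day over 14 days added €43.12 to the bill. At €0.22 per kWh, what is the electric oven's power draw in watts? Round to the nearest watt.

2800 W

Energy = €43.12 ÷ €0.22/kWh = 196 kWh
Runtime = 5 h/day × 14 days = 70 h
Power = 196 kWh ÷ 70 h = 2.8 kW = 2800 W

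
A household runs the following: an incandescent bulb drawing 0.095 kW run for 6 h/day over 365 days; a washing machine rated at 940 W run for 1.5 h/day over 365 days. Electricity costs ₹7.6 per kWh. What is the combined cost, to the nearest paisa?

incandescent bulb: Runtime = 6 h/day × 365 days = 2190 h
incandescent bulb: 0.095 kW × 2190 h = 208.05 kWh
washing machine: Runtime = 1.5 h/day × 365 days = 547.5 h
washing machine: 0.94 kW × 547.5 h = 514.65 kWh
Total energy = 722.7 kWh
Cost = 722.7 × ₹7.6 = ₹5492.52

₹5492.52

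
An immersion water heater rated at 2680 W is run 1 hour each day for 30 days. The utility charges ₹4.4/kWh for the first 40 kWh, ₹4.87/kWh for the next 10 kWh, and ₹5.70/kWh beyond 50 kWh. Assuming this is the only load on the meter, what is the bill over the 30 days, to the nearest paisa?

₹397.98

Runtime = 1 h/day × 30 days = 30 h
Energy = 2.68 kW × 30 h = 80.4 kWh
Tier 1 (0–40 kWh): 40 × ₹4.4 = ₹176
Tier 2 (40–50 kWh): 10 × ₹4.87 = ₹48.7
Above 50 kWh: 30.4 × ₹5.70 = ₹173.28
Bill = ₹397.98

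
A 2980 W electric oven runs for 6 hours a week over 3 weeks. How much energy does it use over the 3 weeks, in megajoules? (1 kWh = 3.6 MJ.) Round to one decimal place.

193.1 MJ

Runtime = 6 h/week × 3 weeks = 18 h
Energy = 2.98 kW × 18 h = 53.64 kWh
= 53.64 × 3.6 MJ = 193.1 MJ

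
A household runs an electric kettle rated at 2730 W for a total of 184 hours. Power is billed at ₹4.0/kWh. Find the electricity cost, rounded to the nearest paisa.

₹2009.28

Energy = 2.73 kW × 184 h = 502.32 kWh
Cost = 502.32 kWh × ₹4.0/kWh = ₹2009.28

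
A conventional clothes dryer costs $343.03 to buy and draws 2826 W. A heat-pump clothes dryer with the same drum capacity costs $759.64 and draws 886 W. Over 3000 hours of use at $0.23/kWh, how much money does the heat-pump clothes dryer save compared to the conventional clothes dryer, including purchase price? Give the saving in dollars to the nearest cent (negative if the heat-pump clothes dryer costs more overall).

$921.99

conventional clothes dryer: $343.03 + (2826/1000) kW × 3000 h × $0.23 = $343.03 + $1949.94 = $2292.97
heat-pump clothes dryer: $759.64 + (886/1000) kW × 3000 h × $0.23 = $759.64 + $611.34 = $1370.98
Saving = $2292.97 − $1370.98 = $921.99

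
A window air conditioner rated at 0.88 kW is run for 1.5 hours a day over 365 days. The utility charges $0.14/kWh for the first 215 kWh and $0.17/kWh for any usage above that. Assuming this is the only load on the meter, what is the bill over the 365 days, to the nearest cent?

Runtime = 1.5 h/day × 365 days = 547.5 h
Energy = 0.88 kW × 547.5 h = 481.8 kWh
Tier 1 (0–215 kWh): 215 × $0.14 = $30.1
Above 215 kWh: 266.8 × $0.17 = $45.356
Bill = $75.46

$75.46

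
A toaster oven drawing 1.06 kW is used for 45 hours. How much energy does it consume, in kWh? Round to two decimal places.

47.70 kWh

Energy = 1.06 kW × 45 h = 47.7 kWh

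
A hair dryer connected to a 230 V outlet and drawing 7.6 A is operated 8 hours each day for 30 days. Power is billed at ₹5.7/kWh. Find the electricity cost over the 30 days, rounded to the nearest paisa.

₹2391.26

Power = 7.6 A × 230 V = 1748 W = 1.748 kW
Runtime = 8 h/day × 30 days = 240 h
Energy = 1.748 kW × 240 h = 419.52 kWh
Cost = 419.52 kWh × ₹5.7/kWh = ₹2391.26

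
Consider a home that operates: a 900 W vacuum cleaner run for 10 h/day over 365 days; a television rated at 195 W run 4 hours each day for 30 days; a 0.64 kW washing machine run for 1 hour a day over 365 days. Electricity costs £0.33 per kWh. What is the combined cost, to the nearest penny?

vacuum cleaner: Runtime = 10 h/day × 365 days = 3650 h
vacuum cleaner: 0.9 kW × 3650 h = 3285 kWh
television: Runtime = 4 h/day × 30 days = 120 h
television: 0.195 kW × 120 h = 23.4 kWh
washing machine: Runtime = 1 h/day × 365 days = 365 h
washing machine: 0.64 kW × 365 h = 233.6 kWh
Total energy = 3542 kWh
Cost = 3542 × £0.33 = £1168.86

£1168.86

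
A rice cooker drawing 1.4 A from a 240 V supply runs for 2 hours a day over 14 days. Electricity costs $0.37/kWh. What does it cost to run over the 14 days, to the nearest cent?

$3.48

Power = 1.4 A × 240 V = 336 W = 0.336 kW
Runtime = 2 h/day × 14 days = 28 h
Energy = 0.336 kW × 28 h = 9.408 kWh
Cost = 9.408 kWh × $0.37/kWh = $3.48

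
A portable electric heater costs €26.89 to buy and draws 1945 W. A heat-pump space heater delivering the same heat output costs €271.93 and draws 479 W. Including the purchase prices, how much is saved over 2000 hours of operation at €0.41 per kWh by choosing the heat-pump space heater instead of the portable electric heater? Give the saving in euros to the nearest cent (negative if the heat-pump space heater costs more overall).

portable electric heater: €26.89 + (1945/1000) kW × 2000 h × €0.41 = €26.89 + €1594.9 = €1621.79
heat-pump space heater: €271.93 + (479/1000) kW × 2000 h × €0.41 = €271.93 + €392.78 = €664.71
Saving = €1621.79 − €664.71 = €957.08

€957.08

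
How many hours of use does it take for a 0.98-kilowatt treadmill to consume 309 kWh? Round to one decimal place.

315.3 h

Hours = 309 kWh ÷ 0.98 kW = 315.3 h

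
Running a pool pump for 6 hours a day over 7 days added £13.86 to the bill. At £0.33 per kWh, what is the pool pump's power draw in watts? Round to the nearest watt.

Energy = £13.86 ÷ £0.33/kWh = 42 kWh
Runtime = 6 h/day × 7 days = 42 h
Power = 42 kWh ÷ 42 h = 1 kW = 1000 W

1000 W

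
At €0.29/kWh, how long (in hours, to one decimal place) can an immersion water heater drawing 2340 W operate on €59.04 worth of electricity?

87.0 h

Energy available = €59.04 ÷ €0.29/kWh = 203.5862 kWh
Hours = 203.5862 kWh ÷ 2.34 kW = 87.0 h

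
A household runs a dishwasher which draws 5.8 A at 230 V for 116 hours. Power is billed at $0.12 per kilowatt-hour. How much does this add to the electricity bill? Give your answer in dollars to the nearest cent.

Power = 5.8 A × 230 V = 1334 W = 1.334 kW
Energy = 1.334 kW × 116 h = 154.744 kWh
Cost = 154.744 kWh × $0.12/kWh = $18.57

$18.57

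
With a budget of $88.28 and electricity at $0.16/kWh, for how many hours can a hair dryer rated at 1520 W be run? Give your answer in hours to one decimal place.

363.0 h

Energy available = $88.28 ÷ $0.16/kWh = 551.75 kWh
Hours = 551.75 kWh ÷ 1.52 kW = 363.0 h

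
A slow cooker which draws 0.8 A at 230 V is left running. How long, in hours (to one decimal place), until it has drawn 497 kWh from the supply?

2701.1 h

Power = 0.8 A × 230 V = 184 W = 0.184 kW
Hours = 497 kWh ÷ 0.184 kW = 2701.1 h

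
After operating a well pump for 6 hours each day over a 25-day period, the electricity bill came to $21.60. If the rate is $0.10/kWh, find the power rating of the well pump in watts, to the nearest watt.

1440 W

Energy = $21.60 ÷ $0.10/kWh = 216 kWh
Runtime = 6 h/day × 25 days = 150 h
Power = 216 kWh ÷ 150 h = 1.44 kW = 1440 W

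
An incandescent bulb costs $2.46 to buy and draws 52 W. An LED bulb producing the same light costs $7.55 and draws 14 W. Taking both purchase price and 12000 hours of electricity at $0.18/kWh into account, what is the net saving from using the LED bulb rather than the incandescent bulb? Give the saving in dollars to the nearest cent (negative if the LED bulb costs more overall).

$76.99

incandescent bulb: $2.46 + (52/1000) kW × 12000 h × $0.18 = $2.46 + $112.32 = $114.78
LED bulb: $7.55 + (14/1000) kW × 12000 h × $0.18 = $7.55 + $30.24 = $37.79
Saving = $114.78 − $37.79 = $76.99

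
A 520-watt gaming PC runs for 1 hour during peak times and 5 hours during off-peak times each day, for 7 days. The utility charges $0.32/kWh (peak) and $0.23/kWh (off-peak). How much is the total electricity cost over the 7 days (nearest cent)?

$5.35

Peak energy = 0.52 kW × 1 h × 7 = 3.64 kWh
Off-peak energy = 0.52 kW × 5 h × 7 = 18.2 kWh
Cost = 3.64 × $0.32 + 18.2 × $0.23 = $1.1648 + $4.186 = $5.35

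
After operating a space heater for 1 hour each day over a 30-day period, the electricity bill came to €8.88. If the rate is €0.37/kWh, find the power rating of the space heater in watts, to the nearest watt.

Energy = €8.88 ÷ €0.37/kWh = 24 kWh
Runtime = 1 h/day × 30 days = 30 h
Power = 24 kWh ÷ 30 h = 0.8 kW = 800 W

800 W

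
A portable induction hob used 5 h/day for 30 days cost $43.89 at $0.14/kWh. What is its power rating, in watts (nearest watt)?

2090 W

Energy = $43.89 ÷ $0.14/kWh = 313.5 kWh
Runtime = 5 h/day × 30 days = 150 h
Power = 313.5 kWh ÷ 150 h = 2.09 kW = 2090 W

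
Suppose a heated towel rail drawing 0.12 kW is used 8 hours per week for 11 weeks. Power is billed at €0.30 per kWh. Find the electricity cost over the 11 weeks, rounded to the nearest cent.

€3.17

Runtime = 8 h/week × 11 weeks = 88 h
Energy = 0.12 kW × 88 h = 10.56 kWh
Cost = 10.56 kWh × €0.30/kWh = €3.17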